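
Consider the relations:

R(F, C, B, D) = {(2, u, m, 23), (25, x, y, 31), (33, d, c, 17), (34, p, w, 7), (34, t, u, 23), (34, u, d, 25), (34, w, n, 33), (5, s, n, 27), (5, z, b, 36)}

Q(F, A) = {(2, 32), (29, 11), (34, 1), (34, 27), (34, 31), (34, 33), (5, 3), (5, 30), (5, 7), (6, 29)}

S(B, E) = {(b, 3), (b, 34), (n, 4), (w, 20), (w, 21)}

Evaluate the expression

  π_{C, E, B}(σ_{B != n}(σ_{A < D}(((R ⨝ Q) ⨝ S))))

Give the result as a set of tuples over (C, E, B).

{(p, 20, w), (p, 21, w), (z, 3, b), (z, 34, b)}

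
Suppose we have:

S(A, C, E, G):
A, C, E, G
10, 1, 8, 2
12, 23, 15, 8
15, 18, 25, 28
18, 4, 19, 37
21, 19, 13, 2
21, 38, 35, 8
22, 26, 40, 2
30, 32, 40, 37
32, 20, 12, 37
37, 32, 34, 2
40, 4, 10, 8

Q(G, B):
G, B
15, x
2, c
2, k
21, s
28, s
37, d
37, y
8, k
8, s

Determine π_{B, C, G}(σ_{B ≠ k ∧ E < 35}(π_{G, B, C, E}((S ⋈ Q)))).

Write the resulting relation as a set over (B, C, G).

S ⋈ Q (natural join on G): {(10, 1, 8, 2, c), (10, 1, 8, 2, k), (12, 23, 15, 8, k), (12, 23, 15, 8, s), (15, 18, 25, 28, s), (18, 4, 19, 37, d), (18, 4, 19, 37, y), (21, 19, 13, 2, c), (21, 19, 13, 2, k), (21, 38, 35, 8, k), (21, 38, 35, 8, s), (22, 26, 40, 2, c), (22, 26, 40, 2, k), (30, 32, 40, 37, d), (30, 32, 40, 37, y), (32, 20, 12, 37, d), (32, 20, 12, 37, y), (37, 32, 34, 2, c), (37, 32, 34, 2, k), (40, 4, 10, 8, k), (40, 4, 10, 8, s)}
π_{G, B, C, E} gives {(2, c, 1, 8), (2, c, 19, 13), (2, c, 26, 40), (2, c, 32, 34), (2, k, 1, 8), (2, k, 19, 13), (2, k, 26, 40), (2, k, 32, 34), (28, s, 18, 25), (37, d, 20, 12), (37, d, 32, 40), (37, d, 4, 19), (37, y, 20, 12), (37, y, 32, 40), (37, y, 4, 19), (8, k, 23, 15), (8, k, 38, 35), (8, k, 4, 10), (8, s, 23, 15), (8, s, 38, 35), (8, s, 4, 10)}.
Filtering on B ≠ k ∧ E < 35 leaves {(2, c, 1, 8), (2, c, 19, 13), (2, c, 32, 34), (28, s, 18, 25), (37, d, 20, 12), (37, d, 4, 19), (37, y, 20, 12), (37, y, 4, 19), (8, s, 23, 15), (8, s, 4, 10)}.
π_{B, C, G} gives {(c, 1, 2), (c, 19, 2), (c, 32, 2), (d, 20, 37), (d, 4, 37), (s, 18, 28), (s, 23, 8), (s, 4, 8), (y, 20, 37), (y, 4, 37)}.

{(c, 1, 2), (c, 19, 2), (c, 32, 2), (d, 20, 37), (d, 4, 37), (s, 18, 28), (s, 23, 8), (s, 4, 8), (y, 20, 37), (y, 4, 37)}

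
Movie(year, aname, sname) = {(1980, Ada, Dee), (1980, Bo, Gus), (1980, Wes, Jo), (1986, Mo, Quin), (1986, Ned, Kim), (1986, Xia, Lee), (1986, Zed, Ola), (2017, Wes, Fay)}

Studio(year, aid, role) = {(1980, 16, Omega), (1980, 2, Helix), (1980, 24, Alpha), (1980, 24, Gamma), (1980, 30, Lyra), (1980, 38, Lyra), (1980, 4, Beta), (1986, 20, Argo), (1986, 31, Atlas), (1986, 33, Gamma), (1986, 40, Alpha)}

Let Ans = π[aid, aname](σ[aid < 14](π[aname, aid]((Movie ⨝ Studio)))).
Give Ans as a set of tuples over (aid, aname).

Natural join on year: {(1980, Ada, Dee, 16, Omega), (1980, Ada, Dee, 2, Helix), (1980, Ada, Dee, 24, Alpha), (1980, Ada, Dee, 24, Gamma), (1980, Ada, Dee, 30, Lyra), (1980, Ada, Dee, 38, Lyra), (1980, Ada, Dee, 4, Beta), (1980, Bo, Gus, 16, Omega), (1980, Bo, Gus, 2, Helix), (1980, Bo, Gus, 24, Alpha), (1980, Bo, Gus, 24, Gamma), (1980, Bo, Gus, 30, Lyra), (1980, Bo, Gus, 38, Lyra), (1980, Bo, Gus, 4, Beta), (1980, Wes, Jo, 16, Omega), (1980, Wes, Jo, 2, Helix), (1980, Wes, Jo, 24, Alpha), (1980, Wes, Jo, 24, Gamma), (1980, Wes, Jo, 30, Lyra), (1980, Wes, Jo, 38, Lyra), (1980, Wes, Jo, 4, Beta), (1986, Mo, Quin, 20, Argo), (1986, Mo, Quin, 31, Atlas), (1986, Mo, Quin, 33, Gamma), (1986, Mo, Quin, 40, Alpha), (1986, Ned, Kim, 20, Argo), (1986, Ned, Kim, 31, Atlas), (1986, Ned, Kim, 33, Gamma), (1986, Ned, Kim, 40, Alpha), (1986, Xia, Lee, 20, Argo), (1986, Xia, Lee, 31, Atlas), (1986, Xia, Lee, 33, Gamma), (1986, Xia, Lee, 40, Alpha), (1986, Zed, Ola, 20, Argo), (1986, Zed, Ola, 31, Atlas), (1986, Zed, Ola, 33, Gamma), (1986, Zed, Ola, 40, Alpha)}
π[aname, aid]: project onto (aname, aid) (3 duplicate(s) eliminated) → {(Ada, 16), (Ada, 2), (Ada, 24), (Ada, 30), (Ada, 38), (Ada, 4), (Bo, 16), (Bo, 2), (Bo, 24), (Bo, 30), (Bo, 38), (Bo, 4), (Mo, 20), (Mo, 31), (Mo, 33), (Mo, 40), (Ned, 20), (Ned, 31), (Ned, 33), (Ned, 40), (Wes, 16), (Wes, 2), (Wes, 24), (Wes, 30), (Wes, 38), (Wes, 4), (Xia, 20), (Xia, 31), (Xia, 33), (Xia, 40), (Zed, 20), (Zed, 31), (Zed, 33), (Zed, 40)}
Selection aid < 14: {(Ada, 2), (Ada, 4), (Bo, 2), (Bo, 4), (Wes, 2), (Wes, 4)}
π[aid, aname]: project onto (aid, aname) → {(2, Ada), (2, Bo), (2, Wes), (4, Ada), (4, Bo), (4, Wes)}

{(2, Ada), (2, Bo), (2, Wes), (4, Ada), (4, Bo), (4, Wes)}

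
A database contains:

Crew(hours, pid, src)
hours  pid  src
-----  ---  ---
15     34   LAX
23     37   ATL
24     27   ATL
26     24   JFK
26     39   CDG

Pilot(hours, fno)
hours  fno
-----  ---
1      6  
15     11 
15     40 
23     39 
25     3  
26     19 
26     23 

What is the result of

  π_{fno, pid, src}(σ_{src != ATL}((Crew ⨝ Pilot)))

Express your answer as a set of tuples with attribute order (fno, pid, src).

Natural join on hours: {(15, 34, LAX, 11), (15, 34, LAX, 40), (23, 37, ATL, 39), (26, 24, JFK, 19), (26, 24, JFK, 23), (26, 39, CDG, 19), (26, 39, CDG, 23)}
σ[src != ATL]: keep tuples satisfying src != ATL → {(15, 34, LAX, 11), (15, 34, LAX, 40), (26, 24, JFK, 19), (26, 24, JFK, 23), (26, 39, CDG, 19), (26, 39, CDG, 23)}
π_{fno, pid, src} gives {(11, 34, LAX), (19, 24, JFK), (19, 39, CDG), (23, 24, JFK), (23, 39, CDG), (40, 34, LAX)}.

{(11, 34, LAX), (19, 24, JFK), (19, 39, CDG), (23, 24, JFK), (23, 39, CDG), (40, 34, LAX)}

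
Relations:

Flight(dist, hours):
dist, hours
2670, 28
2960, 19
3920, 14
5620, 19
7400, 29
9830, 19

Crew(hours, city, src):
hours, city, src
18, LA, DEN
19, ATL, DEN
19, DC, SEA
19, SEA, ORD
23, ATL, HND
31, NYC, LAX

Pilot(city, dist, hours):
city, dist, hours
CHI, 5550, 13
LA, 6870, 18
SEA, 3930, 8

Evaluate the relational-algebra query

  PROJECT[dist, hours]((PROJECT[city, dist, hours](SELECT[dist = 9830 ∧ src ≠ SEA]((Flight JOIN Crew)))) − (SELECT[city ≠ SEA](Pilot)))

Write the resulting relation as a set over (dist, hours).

{(9830, 19)}

Natural join on hours: {(2960, 19, ATL, DEN), (2960, 19, DC, SEA), (2960, 19, SEA, ORD), (5620, 19, ATL, DEN), (5620, 19, DC, SEA), (5620, 19, SEA, ORD), (9830, 19, ATL, DEN), (9830, 19, DC, SEA), (9830, 19, SEA, ORD)}
Selection dist = 9830 ∧ src ≠ SEA: {(9830, 19, ATL, DEN), (9830, 19, SEA, ORD)}
π[city, dist, hours]: project onto (city, dist, hours) → {(ATL, 9830, 19), (SEA, 9830, 19)}
Selection city ≠ SEA: {(CHI, 5550, 13), (LA, 6870, 18)}
Set difference of the two operands is {(ATL, 9830, 19), (SEA, 9830, 19)}.
π[dist, hours]: project onto (dist, hours) (1 duplicate(s) eliminated) → {(9830, 19)}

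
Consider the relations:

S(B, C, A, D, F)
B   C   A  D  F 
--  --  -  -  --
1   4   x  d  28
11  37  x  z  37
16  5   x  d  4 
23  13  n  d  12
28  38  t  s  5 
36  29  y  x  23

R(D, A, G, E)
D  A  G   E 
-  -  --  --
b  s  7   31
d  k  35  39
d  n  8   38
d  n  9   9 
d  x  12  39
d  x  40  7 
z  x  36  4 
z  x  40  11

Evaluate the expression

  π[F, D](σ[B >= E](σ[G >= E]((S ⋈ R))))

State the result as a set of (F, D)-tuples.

{(12, d), (37, z), (4, d)}

Joining S and R on A, D yields {(1, 4, x, d, 28, 12, 39), (1, 4, x, d, 28, 40, 7), (11, 37, x, z, 37, 36, 4), (11, 37, x, z, 37, 40, 11), (16, 5, x, d, 4, 12, 39), (16, 5, x, d, 4, 40, 7), (23, 13, n, d, 12, 8, 38), (23, 13, n, d, 12, 9, 9)}.
Apply σ_{G >= E}; surviving tuples: {(1, 4, x, d, 28, 40, 7), (11, 37, x, z, 37, 36, 4), (11, 37, x, z, 37, 40, 11), (16, 5, x, d, 4, 40, 7), (23, 13, n, d, 12, 9, 9)}
Apply σ_{B >= E}; surviving tuples: {(11, 37, x, z, 37, 36, 4), (11, 37, x, z, 37, 40, 11), (16, 5, x, d, 4, 40, 7), (23, 13, n, d, 12, 9, 9)}
π[F, D]: project onto (F, D) (1 duplicate(s) eliminated) → {(12, d), (37, z), (4, d)}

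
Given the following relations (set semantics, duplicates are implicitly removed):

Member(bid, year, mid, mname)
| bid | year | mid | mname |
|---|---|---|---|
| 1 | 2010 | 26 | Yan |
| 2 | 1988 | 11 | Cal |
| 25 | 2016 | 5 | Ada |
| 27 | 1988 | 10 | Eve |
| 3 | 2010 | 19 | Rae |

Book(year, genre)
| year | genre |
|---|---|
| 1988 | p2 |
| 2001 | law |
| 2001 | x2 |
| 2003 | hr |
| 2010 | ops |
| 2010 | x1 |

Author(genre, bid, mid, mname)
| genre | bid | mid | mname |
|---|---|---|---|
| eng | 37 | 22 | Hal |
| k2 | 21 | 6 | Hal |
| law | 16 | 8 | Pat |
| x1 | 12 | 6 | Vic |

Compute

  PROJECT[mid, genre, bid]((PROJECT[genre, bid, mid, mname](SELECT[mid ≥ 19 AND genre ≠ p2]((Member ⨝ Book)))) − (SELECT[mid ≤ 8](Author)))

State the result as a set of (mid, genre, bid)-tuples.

Natural join on year: {(1, 2010, 26, Yan, ops), (1, 2010, 26, Yan, x1), (2, 1988, 11, Cal, p2), (27, 1988, 10, Eve, p2), (3, 2010, 19, Rae, ops), (3, 2010, 19, Rae, x1)}
Selection mid ≥ 19 AND genre ≠ p2: {(1, 2010, 26, Yan, ops), (1, 2010, 26, Yan, x1), (3, 2010, 19, Rae, ops), (3, 2010, 19, Rae, x1)}
π[genre, bid, mid, mname]: project onto (genre, bid, mid, mname) → {(ops, 1, 26, Yan), (ops, 3, 19, Rae), (x1, 1, 26, Yan), (x1, 3, 19, Rae)}
Selection mid ≤ 8: {(k2, 21, 6, Hal), (law, 16, 8, Pat), (x1, 12, 6, Vic)}
Taking the difference: {(ops, 1, 26, Yan), (ops, 3, 19, Rae), (x1, 1, 26, Yan), (x1, 3, 19, Rae)}
π[mid, genre, bid]: project onto (mid, genre, bid) → {(19, ops, 3), (19, x1, 3), (26, ops, 1), (26, x1, 1)}

{(19, ops, 3), (19, x1, 3), (26, ops, 1), (26, x1, 1)}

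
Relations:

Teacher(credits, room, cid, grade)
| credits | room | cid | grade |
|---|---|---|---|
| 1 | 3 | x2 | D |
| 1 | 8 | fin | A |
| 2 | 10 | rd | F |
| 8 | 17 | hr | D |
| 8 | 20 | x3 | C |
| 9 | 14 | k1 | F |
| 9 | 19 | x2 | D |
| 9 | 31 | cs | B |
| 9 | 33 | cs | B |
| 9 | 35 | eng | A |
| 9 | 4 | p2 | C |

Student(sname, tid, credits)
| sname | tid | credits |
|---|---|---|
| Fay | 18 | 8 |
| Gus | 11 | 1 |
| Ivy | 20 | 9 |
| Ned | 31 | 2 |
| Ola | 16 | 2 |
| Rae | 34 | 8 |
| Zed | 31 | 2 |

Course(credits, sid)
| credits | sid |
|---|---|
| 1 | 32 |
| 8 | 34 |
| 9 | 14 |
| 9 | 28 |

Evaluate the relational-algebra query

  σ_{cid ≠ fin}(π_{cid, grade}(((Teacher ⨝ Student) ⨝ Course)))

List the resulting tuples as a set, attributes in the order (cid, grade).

{(cs, B), (eng, A), (hr, D), (k1, F), (p2, C), (x2, D), (x3, C)}

Teacher ⋈ Student (natural join on credits): {(1, 3, x2, D, Gus, 11), (1, 8, fin, A, Gus, 11), (2, 10, rd, F, Ned, 31), (2, 10, rd, F, Ola, 16), (2, 10, rd, F, Zed, 31), (8, 17, hr, D, Fay, 18), (8, 17, hr, D, Rae, 34), (8, 20, x3, C, Fay, 18), (8, 20, x3, C, Rae, 34), (9, 14, k1, F, Ivy, 20), (9, 19, x2, D, Ivy, 20), (9, 31, cs, B, Ivy, 20), (9, 33, cs, B, Ivy, 20), (9, 35, eng, A, Ivy, 20), (9, 4, p2, C, Ivy, 20)}
(Teacher ⨝ Student) ⋈ Course (natural join on credits): {(1, 3, x2, D, Gus, 11, 32), (1, 8, fin, A, Gus, 11, 32), (8, 17, hr, D, Fay, 18, 34), (8, 17, hr, D, Rae, 34, 34), (8, 20, x3, C, Fay, 18, 34), (8, 20, x3, C, Rae, 34, 34), (9, 14, k1, F, Ivy, 20, 14), (9, 14, k1, F, Ivy, 20, 28), (9, 19, x2, D, Ivy, 20, 14), (9, 19, x2, D, Ivy, 20, 28), (9, 31, cs, B, Ivy, 20, 14), (9, 31, cs, B, Ivy, 20, 28), (9, 33, cs, B, Ivy, 20, 14), (9, 33, cs, B, Ivy, 20, 28), (9, 35, eng, A, Ivy, 20, 14), (9, 35, eng, A, Ivy, 20, 28), (9, 4, p2, C, Ivy, 20, 14), (9, 4, p2, C, Ivy, 20, 28)}
π_{cid, grade} gives {(cs, B), (eng, A), (fin, A), (hr, D), (k1, F), (p2, C), (x2, D), (x3, C)} (10 duplicate(s) eliminated).
Selection cid ≠ fin: {(cs, B), (eng, A), (hr, D), (k1, F), (p2, C), (x2, D), (x3, C)}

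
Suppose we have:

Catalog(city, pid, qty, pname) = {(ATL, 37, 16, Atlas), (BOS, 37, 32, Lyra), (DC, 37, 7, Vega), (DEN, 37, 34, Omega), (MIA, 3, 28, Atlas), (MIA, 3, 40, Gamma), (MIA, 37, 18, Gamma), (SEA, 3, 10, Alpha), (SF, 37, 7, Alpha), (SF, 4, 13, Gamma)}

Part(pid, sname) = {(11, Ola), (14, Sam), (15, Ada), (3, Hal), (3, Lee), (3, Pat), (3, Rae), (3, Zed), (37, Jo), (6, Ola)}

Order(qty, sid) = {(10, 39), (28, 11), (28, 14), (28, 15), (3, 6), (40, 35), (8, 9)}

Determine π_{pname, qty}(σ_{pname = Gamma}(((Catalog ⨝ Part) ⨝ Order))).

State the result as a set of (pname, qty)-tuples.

Joining Catalog and Part on pid yields {(ATL, 37, 16, Atlas, Jo), (BOS, 37, 32, Lyra, Jo), (DC, 37, 7, Vega, Jo), (DEN, 37, 34, Omega, Jo), (MIA, 3, 28, Atlas, Hal), (MIA, 3, 28, Atlas, Lee), (MIA, 3, 28, Atlas, Pat), (MIA, 3, 28, Atlas, Rae), (MIA, 3, 28, Atlas, Zed), (MIA, 3, 40, Gamma, Hal), (MIA, 3, 40, Gamma, Lee), (MIA, 3, 40, Gamma, Pat), (MIA, 3, 40, Gamma, Rae), (MIA, 3, 40, Gamma, Zed), (MIA, 37, 18, Gamma, Jo), (SEA, 3, 10, Alpha, Hal), (SEA, 3, 10, Alpha, Lee), (SEA, 3, 10, Alpha, Pat), (SEA, 3, 10, Alpha, Rae), (SEA, 3, 10, Alpha, Zed), (SF, 37, 7, Alpha, Jo)}.
Joining (Catalog ⨝ Part) and Order on qty yields {(MIA, 3, 28, Atlas, Hal, 11), (MIA, 3, 28, Atlas, Hal, 14), (MIA, 3, 28, Atlas, Hal, 15), (MIA, 3, 28, Atlas, Lee, 11), (MIA, 3, 28, Atlas, Lee, 14), (MIA, 3, 28, Atlas, Lee, 15), (MIA, 3, 28, Atlas, Pat, 11), (MIA, 3, 28, Atlas, Pat, 14), (MIA, 3, 28, Atlas, Pat, 15), (MIA, 3, 28, Atlas, Rae, 11), (MIA, 3, 28, Atlas, Rae, 14), (MIA, 3, 28, Atlas, Rae, 15), (MIA, 3, 28, Atlas, Zed, 11), (MIA, 3, 28, Atlas, Zed, 14), (MIA, 3, 28, Atlas, Zed, 15), (MIA, 3, 40, Gamma, Hal, 35), (MIA, 3, 40, Gamma, Lee, 35), (MIA, 3, 40, Gamma, Pat, 35), (MIA, 3, 40, Gamma, Rae, 35), (MIA, 3, 40, Gamma, Zed, 35), (SEA, 3, 10, Alpha, Hal, 39), (SEA, 3, 10, Alpha, Lee, 39), (SEA, 3, 10, Alpha, Pat, 39), (SEA, 3, 10, Alpha, Rae, 39), (SEA, 3, 10, Alpha, Zed, 39)}.
Apply σ_{pname = Gamma}; surviving tuples: {(MIA, 3, 40, Gamma, Hal, 35), (MIA, 3, 40, Gamma, Lee, 35), (MIA, 3, 40, Gamma, Pat, 35), (MIA, 3, 40, Gamma, Rae, 35), (MIA, 3, 40, Gamma, Zed, 35)}
Keep only column(s) pname, qty (4 duplicate(s) eliminated): {(Gamma, 40)}

{(Gamma, 40)}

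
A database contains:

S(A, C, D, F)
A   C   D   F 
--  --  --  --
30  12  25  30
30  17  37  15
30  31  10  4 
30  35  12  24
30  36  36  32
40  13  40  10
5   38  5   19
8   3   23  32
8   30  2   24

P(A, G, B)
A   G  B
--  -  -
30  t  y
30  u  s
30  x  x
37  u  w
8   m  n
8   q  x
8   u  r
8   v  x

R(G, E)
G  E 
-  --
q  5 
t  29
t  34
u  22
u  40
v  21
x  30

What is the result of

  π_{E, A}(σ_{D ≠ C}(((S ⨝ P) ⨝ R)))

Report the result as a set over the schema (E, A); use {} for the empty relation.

{(21, 8), (22, 30), (22, 8), (29, 30), (30, 30), (34, 30), (40, 30), (40, 8), (5, 8)}

Joining S and P on A yields {(30, 12, 25, 30, t, y), (30, 12, 25, 30, u, s), (30, 12, 25, 30, x, x), (30, 17, 37, 15, t, y), (30, 17, 37, 15, u, s), (30, 17, 37, 15, x, x), (30, 31, 10, 4, t, y), (30, 31, 10, 4, u, s), (30, 31, 10, 4, x, x), (30, 35, 12, 24, t, y), (30, 35, 12, 24, u, s), (30, 35, 12, 24, x, x), (30, 36, 36, 32, t, y), (30, 36, 36, 32, u, s), (30, 36, 36, 32, x, x), (8, 3, 23, 32, m, n), (8, 3, 23, 32, q, x), (8, 3, 23, 32, u, r), (8, 3, 23, 32, v, x), (8, 30, 2, 24, m, n), (8, 30, 2, 24, q, x), (8, 30, 2, 24, u, r), (8, 30, 2, 24, v, x)}.
Joining (S ⨝ P) and R on G yields {(30, 12, 25, 30, t, y, 29), (30, 12, 25, 30, t, y, 34), (30, 12, 25, 30, u, s, 22), (30, 12, 25, 30, u, s, 40), (30, 12, 25, 30, x, x, 30), (30, 17, 37, 15, t, y, 29), (30, 17, 37, 15, t, y, 34), (30, 17, 37, 15, u, s, 22), (30, 17, 37, 15, u, s, 40), (30, 17, 37, 15, x, x, 30), (30, 31, 10, 4, t, y, 29), (30, 31, 10, 4, t, y, 34), (30, 31, 10, 4, u, s, 22), (30, 31, 10, 4, u, s, 40), (30, 31, 10, 4, x, x, 30), (30, 35, 12, 24, t, y, 29), (30, 35, 12, 24, t, y, 34), (30, 35, 12, 24, u, s, 22), (30, 35, 12, 24, u, s, 40), (30, 35, 12, 24, x, x, 30), (30, 36, 36, 32, t, y, 29), (30, 36, 36, 32, t, y, 34), (30, 36, 36, 32, u, s, 22), (30, 36, 36, 32, u, s, 40), (30, 36, 36, 32, x, x, 30), (8, 3, 23, 32, q, x, 5), (8, 3, 23, 32, u, r, 22), (8, 3, 23, 32, u, r, 40), (8, 3, 23, 32, v, x, 21), (8, 30, 2, 24, q, x, 5), (8, 30, 2, 24, u, r, 22), (8, 30, 2, 24, u, r, 40), (8, 30, 2, 24, v, x, 21)}.
σ[D ≠ C]: keep tuples satisfying D ≠ C → {(30, 12, 25, 30, t, y, 29), (30, 12, 25, 30, t, y, 34), (30, 12, 25, 30, u, s, 22), (30, 12, 25, 30, u, s, 40), (30, 12, 25, 30, x, x, 30), (30, 17, 37, 15, t, y, 29), (30, 17, 37, 15, t, y, 34), (30, 17, 37, 15, u, s, 22), (30, 17, 37, 15, u, s, 40), (30, 17, 37, 15, x, x, 30), (30, 31, 10, 4, t, y, 29), (30, 31, 10, 4, t, y, 34), (30, 31, 10, 4, u, s, 22), (30, 31, 10, 4, u, s, 40), (30, 31, 10, 4, x, x, 30), (30, 35, 12, 24, t, y, 29), (30, 35, 12, 24, t, y, 34), (30, 35, 12, 24, u, s, 22), (30, 35, 12, 24, u, s, 40), (30, 35, 12, 24, x, x, 30), (8, 3, 23, 32, q, x, 5), (8, 3, 23, 32, u, r, 22), (8, 3, 23, 32, u, r, 40), (8, 3, 23, 32, v, x, 21), (8, 30, 2, 24, q, x, 5), (8, 30, 2, 24, u, r, 22), (8, 30, 2, 24, u, r, 40), (8, 30, 2, 24, v, x, 21)}
Projecting to E, A (19 duplicate(s) eliminated): {(21, 8), (22, 30), (22, 8), (29, 30), (30, 30), (34, 30), (40, 30), (40, 8), (5, 8)}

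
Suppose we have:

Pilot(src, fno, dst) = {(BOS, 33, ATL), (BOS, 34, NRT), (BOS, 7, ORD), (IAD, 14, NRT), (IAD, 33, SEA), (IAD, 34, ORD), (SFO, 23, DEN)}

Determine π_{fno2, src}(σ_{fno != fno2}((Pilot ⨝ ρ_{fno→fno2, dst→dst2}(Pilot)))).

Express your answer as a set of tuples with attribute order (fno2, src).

{(14, IAD), (33, BOS), (33, IAD), (34, BOS), (34, IAD), (7, BOS)}

ρ[fno→fno2, dst→dst2]: schema becomes (src, fno2, dst2); tuples unchanged.
Pilot ⋈ ρ_{fno→fno2, dst→dst2}(Pilot) (natural join on src): {(BOS, 33, ATL, 33, ATL), (BOS, 33, ATL, 34, NRT), (BOS, 33, ATL, 7, ORD), (BOS, 34, NRT, 33, ATL), (BOS, 34, NRT, 34, NRT), (BOS, 34, NRT, 7, ORD), (BOS, 7, ORD, 33, ATL), (BOS, 7, ORD, 34, NRT), (BOS, 7, ORD, 7, ORD), (IAD, 14, NRT, 14, NRT), (IAD, 14, NRT, 33, SEA), (IAD, 14, NRT, 34, ORD), (IAD, 33, SEA, 14, NRT), (IAD, 33, SEA, 33, SEA), (IAD, 33, SEA, 34, ORD), (IAD, 34, ORD, 14, NRT), (IAD, 34, ORD, 33, SEA), (IAD, 34, ORD, 34, ORD), (SFO, 23, DEN, 23, DEN)}
Filtering on fno != fno2 leaves {(BOS, 33, ATL, 34, NRT), (BOS, 33, ATL, 7, ORD), (BOS, 34, NRT, 33, ATL), (BOS, 34, NRT, 7, ORD), (BOS, 7, ORD, 33, ATL), (BOS, 7, ORD, 34, NRT), (IAD, 14, NRT, 33, SEA), (IAD, 14, NRT, 34, ORD), (IAD, 33, SEA, 14, NRT), (IAD, 33, SEA, 34, ORD), (IAD, 34, ORD, 14, NRT), (IAD, 34, ORD, 33, SEA)}.
Keep only column(s) fno2, src (6 duplicate(s) eliminated): {(14, IAD), (33, BOS), (33, IAD), (34, BOS), (34, IAD), (7, BOS)}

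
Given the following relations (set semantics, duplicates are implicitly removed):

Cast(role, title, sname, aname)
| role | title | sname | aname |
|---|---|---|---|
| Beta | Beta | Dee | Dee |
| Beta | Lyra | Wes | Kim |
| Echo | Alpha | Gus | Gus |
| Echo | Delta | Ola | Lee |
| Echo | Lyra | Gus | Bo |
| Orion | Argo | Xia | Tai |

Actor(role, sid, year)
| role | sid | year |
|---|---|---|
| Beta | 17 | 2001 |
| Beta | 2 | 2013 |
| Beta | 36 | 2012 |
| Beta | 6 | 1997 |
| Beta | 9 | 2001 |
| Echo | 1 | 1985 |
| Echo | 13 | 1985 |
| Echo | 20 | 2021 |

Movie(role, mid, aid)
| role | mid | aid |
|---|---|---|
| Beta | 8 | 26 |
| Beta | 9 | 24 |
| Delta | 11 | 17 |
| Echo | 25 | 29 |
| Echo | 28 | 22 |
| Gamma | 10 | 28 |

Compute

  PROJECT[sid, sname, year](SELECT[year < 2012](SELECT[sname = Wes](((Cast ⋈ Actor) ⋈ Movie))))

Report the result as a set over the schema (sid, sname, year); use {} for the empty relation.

{(17, Wes, 2001), (6, Wes, 1997), (9, Wes, 2001)}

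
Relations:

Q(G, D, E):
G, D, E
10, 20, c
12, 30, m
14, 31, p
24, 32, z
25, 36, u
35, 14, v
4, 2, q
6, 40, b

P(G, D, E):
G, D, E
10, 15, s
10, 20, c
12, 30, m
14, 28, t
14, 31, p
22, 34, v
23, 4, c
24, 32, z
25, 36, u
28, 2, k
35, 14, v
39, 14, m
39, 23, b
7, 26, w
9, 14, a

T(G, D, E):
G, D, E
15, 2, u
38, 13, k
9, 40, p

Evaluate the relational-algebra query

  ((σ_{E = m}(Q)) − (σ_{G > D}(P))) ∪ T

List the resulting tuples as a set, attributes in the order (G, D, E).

{(12, 30, m), (15, 2, u), (38, 13, k), (9, 40, p)}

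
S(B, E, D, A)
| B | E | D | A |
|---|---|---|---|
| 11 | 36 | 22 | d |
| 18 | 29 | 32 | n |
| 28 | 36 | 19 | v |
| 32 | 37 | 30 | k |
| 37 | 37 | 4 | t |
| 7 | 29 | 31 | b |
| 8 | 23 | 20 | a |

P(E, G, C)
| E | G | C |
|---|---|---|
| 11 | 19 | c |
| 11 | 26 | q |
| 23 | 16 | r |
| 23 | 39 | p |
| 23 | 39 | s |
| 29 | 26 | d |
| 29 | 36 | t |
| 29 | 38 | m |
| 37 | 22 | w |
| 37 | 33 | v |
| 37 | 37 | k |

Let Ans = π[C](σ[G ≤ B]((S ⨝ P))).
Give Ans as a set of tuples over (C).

{k, v, w}

Natural join on E: {(18, 29, 32, n, 26, d), (18, 29, 32, n, 36, t), (18, 29, 32, n, 38, m), (32, 37, 30, k, 22, w), (32, 37, 30, k, 33, v), (32, 37, 30, k, 37, k), (37, 37, 4, t, 22, w), (37, 37, 4, t, 33, v), (37, 37, 4, t, 37, k), (7, 29, 31, b, 26, d), (7, 29, 31, b, 36, t), (7, 29, 31, b, 38, m), (8, 23, 20, a, 16, r), (8, 23, 20, a, 39, p), (8, 23, 20, a, 39, s)}
Filtering on G ≤ B leaves {(32, 37, 30, k, 22, w), (37, 37, 4, t, 22, w), (37, 37, 4, t, 33, v), (37, 37, 4, t, 37, k)}.
π[C]: project onto (C) (1 duplicate(s) eliminated) → {k, v, w}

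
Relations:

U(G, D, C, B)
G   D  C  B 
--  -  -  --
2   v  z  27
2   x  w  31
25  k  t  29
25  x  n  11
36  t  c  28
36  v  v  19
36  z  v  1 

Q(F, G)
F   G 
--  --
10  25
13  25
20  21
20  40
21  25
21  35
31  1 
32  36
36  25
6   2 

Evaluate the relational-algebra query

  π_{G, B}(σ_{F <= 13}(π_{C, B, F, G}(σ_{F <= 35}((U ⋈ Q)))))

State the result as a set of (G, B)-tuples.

{(2, 27), (2, 31), (25, 11), (25, 29)}

Joining U and Q on G yields {(2, v, z, 27, 6), (2, x, w, 31, 6), (25, k, t, 29, 10), (25, k, t, 29, 13), (25, k, t, 29, 21), (25, k, t, 29, 36), (25, x, n, 11, 10), (25, x, n, 11, 13), (25, x, n, 11, 21), (25, x, n, 11, 36), (36, t, c, 28, 32), (36, v, v, 19, 32), (36, z, v, 1, 32)}.
Filtering on F <= 35 leaves {(2, v, z, 27, 6), (2, x, w, 31, 6), (25, k, t, 29, 10), (25, k, t, 29, 13), (25, k, t, 29, 21), (25, x, n, 11, 10), (25, x, n, 11, 13), (25, x, n, 11, 21), (36, t, c, 28, 32), (36, v, v, 19, 32), (36, z, v, 1, 32)}.
π_{C, B, F, G} gives {(c, 28, 32, 36), (n, 11, 10, 25), (n, 11, 13, 25), (n, 11, 21, 25), (t, 29, 10, 25), (t, 29, 13, 25), (t, 29, 21, 25), (v, 1, 32, 36), (v, 19, 32, 36), (w, 31, 6, 2), (z, 27, 6, 2)}.
Filtering on F <= 13 leaves {(n, 11, 10, 25), (n, 11, 13, 25), (t, 29, 10, 25), (t, 29, 13, 25), (w, 31, 6, 2), (z, 27, 6, 2)}.
π_{G, B} gives {(2, 27), (2, 31), (25, 11), (25, 29)} (2 duplicate(s) eliminated).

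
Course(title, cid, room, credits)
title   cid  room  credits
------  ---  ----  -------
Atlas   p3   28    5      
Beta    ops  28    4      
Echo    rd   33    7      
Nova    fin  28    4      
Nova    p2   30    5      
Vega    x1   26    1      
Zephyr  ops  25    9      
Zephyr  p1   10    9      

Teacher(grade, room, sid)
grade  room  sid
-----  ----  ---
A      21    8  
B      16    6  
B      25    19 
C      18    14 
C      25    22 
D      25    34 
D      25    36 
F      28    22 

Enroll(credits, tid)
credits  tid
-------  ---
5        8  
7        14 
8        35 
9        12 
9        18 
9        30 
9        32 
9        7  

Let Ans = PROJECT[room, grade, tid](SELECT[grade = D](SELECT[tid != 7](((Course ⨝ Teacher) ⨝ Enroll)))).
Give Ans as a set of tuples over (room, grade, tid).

Course ⋈ Teacher (natural join on room): {(Atlas, p3, 28, 5, F, 22), (Beta, ops, 28, 4, F, 22), (Nova, fin, 28, 4, F, 22), (Zephyr, ops, 25, 9, B, 19), (Zephyr, ops, 25, 9, C, 22), (Zephyr, ops, 25, 9, D, 34), (Zephyr, ops, 25, 9, D, 36)}
(Course ⨝ Teacher) ⋈ Enroll (natural join on credits): {(Atlas, p3, 28, 5, F, 22, 8), (Zephyr, ops, 25, 9, B, 19, 12), (Zephyr, ops, 25, 9, B, 19, 18), (Zephyr, ops, 25, 9, B, 19, 30), (Zephyr, ops, 25, 9, B, 19, 32), (Zephyr, ops, 25, 9, B, 19, 7), (Zephyr, ops, 25, 9, C, 22, 12), (Zephyr, ops, 25, 9, C, 22, 18), (Zephyr, ops, 25, 9, C, 22, 30), (Zephyr, ops, 25, 9, C, 22, 32), (Zephyr, ops, 25, 9, C, 22, 7), (Zephyr, ops, 25, 9, D, 34, 12), (Zephyr, ops, 25, 9, D, 34, 18), (Zephyr, ops, 25, 9, D, 34, 30), (Zephyr, ops, 25, 9, D, 34, 32), (Zephyr, ops, 25, 9, D, 34, 7), (Zephyr, ops, 25, 9, D, 36, 12), (Zephyr, ops, 25, 9, D, 36, 18), (Zephyr, ops, 25, 9, D, 36, 30), (Zephyr, ops, 25, 9, D, 36, 32), (Zephyr, ops, 25, 9, D, 36, 7)}
Apply σ_{tid != 7}; surviving tuples: {(Atlas, p3, 28, 5, F, 22, 8), (Zephyr, ops, 25, 9, B, 19, 12), (Zephyr, ops, 25, 9, B, 19, 18), (Zephyr, ops, 25, 9, B, 19, 30), (Zephyr, ops, 25, 9, B, 19, 32), (Zephyr, ops, 25, 9, C, 22, 12), (Zephyr, ops, 25, 9, C, 22, 18), (Zephyr, ops, 25, 9, C, 22, 30), (Zephyr, ops, 25, 9, C, 22, 32), (Zephyr, ops, 25, 9, D, 34, 12), (Zephyr, ops, 25, 9, D, 34, 18), (Zephyr, ops, 25, 9, D, 34, 30), (Zephyr, ops, 25, 9, D, 34, 32), (Zephyr, ops, 25, 9, D, 36, 12), (Zephyr, ops, 25, 9, D, 36, 18), (Zephyr, ops, 25, 9, D, 36, 30), (Zephyr, ops, 25, 9, D, 36, 32)}
Apply σ_{grade = D}; surviving tuples: {(Zephyr, ops, 25, 9, D, 34, 12), (Zephyr, ops, 25, 9, D, 34, 18), (Zephyr, ops, 25, 9, D, 34, 30), (Zephyr, ops, 25, 9, D, 34, 32), (Zephyr, ops, 25, 9, D, 36, 12), (Zephyr, ops, 25, 9, D, 36, 18), (Zephyr, ops, 25, 9, D, 36, 30), (Zephyr, ops, 25, 9, D, 36, 32)}
Keep only column(s) room, grade, tid (4 duplicate(s) eliminated): {(25, D, 12), (25, D, 18), (25, D, 30), (25, D, 32)}

{(25, D, 12), (25, D, 18), (25, D, 30), (25, D, 32)}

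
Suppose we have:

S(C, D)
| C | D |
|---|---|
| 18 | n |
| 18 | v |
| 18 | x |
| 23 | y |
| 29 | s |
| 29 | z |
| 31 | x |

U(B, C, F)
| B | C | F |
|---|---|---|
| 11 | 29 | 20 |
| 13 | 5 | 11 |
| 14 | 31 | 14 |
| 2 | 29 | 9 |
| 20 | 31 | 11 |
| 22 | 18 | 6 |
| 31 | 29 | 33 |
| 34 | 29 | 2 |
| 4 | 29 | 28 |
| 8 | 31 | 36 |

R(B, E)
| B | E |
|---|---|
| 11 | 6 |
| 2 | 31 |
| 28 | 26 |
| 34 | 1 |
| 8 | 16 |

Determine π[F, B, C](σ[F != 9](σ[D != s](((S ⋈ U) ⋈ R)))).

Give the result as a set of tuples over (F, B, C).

S ⋈ U (natural join on C): {(18, n, 22, 6), (18, v, 22, 6), (18, x, 22, 6), (29, s, 11, 20), (29, s, 2, 9), (29, s, 31, 33), (29, s, 34, 2), (29, s, 4, 28), (29, z, 11, 20), (29, z, 2, 9), (29, z, 31, 33), (29, z, 34, 2), (29, z, 4, 28), (31, x, 14, 14), (31, x, 20, 11), (31, x, 8, 36)}
(S ⋈ U) ⋈ R (natural join on B): {(29, s, 11, 20, 6), (29, s, 2, 9, 31), (29, s, 34, 2, 1), (29, z, 11, 20, 6), (29, z, 2, 9, 31), (29, z, 34, 2, 1), (31, x, 8, 36, 16)}
Filtering on D != s leaves {(29, z, 11, 20, 6), (29, z, 2, 9, 31), (29, z, 34, 2, 1), (31, x, 8, 36, 16)}.
Filtering on F != 9 leaves {(29, z, 11, 20, 6), (29, z, 34, 2, 1), (31, x, 8, 36, 16)}.
π_{F, B, C} gives {(2, 34, 29), (20, 11, 29), (36, 8, 31)}.

{(2, 34, 29), (20, 11, 29), (36, 8, 31)}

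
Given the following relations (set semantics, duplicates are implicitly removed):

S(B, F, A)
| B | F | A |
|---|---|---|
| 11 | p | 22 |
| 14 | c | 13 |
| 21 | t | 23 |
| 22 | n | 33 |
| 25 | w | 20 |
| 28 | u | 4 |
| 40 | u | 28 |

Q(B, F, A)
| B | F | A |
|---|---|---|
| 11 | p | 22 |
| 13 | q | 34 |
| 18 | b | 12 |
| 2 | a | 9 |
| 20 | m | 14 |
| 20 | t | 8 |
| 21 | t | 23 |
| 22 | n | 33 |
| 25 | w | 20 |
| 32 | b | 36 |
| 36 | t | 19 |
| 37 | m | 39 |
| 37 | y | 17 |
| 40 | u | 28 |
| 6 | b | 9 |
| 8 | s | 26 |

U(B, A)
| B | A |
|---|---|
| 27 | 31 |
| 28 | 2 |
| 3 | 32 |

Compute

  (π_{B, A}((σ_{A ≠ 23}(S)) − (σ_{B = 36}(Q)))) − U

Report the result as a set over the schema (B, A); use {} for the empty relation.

{(11, 22), (14, 13), (22, 33), (25, 20), (28, 4), (40, 28)}

Selection A ≠ 23: {(11, p, 22), (14, c, 13), (22, n, 33), (25, w, 20), (28, u, 4), (40, u, 28)}
Selection B = 36: {(36, t, 19)}
Set difference of the two operands is {(11, p, 22), (14, c, 13), (22, n, 33), (25, w, 20), (28, u, 4), (40, u, 28)}.
π[B, A]: project onto (B, A) → {(11, 22), (14, 13), (22, 33), (25, 20), (28, 4), (40, 28)}
Set difference of the two operands is {(11, 22), (14, 13), (22, 33), (25, 20), (28, 4), (40, 28)}.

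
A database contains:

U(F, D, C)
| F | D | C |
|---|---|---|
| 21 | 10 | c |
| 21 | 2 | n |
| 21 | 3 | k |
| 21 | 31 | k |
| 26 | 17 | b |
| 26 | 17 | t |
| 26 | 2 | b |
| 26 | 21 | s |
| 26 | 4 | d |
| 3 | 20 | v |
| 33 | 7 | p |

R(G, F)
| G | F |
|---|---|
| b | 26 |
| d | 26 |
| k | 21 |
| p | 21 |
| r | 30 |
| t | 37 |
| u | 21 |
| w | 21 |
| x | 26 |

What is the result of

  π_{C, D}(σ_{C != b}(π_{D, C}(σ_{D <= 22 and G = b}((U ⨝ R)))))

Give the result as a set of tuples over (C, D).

U ⋈ R (natural join on F): {(21, 10, c, k), (21, 10, c, p), (21, 10, c, u), (21, 10, c, w), (21, 2, n, k), (21, 2, n, p), (21, 2, n, u), (21, 2, n, w), (21, 3, k, k), (21, 3, k, p), (21, 3, k, u), (21, 3, k, w), (21, 31, k, k), (21, 31, k, p), (21, 31, k, u), (21, 31, k, w), (26, 17, b, b), (26, 17, b, d), (26, 17, b, x), (26, 17, t, b), (26, 17, t, d), (26, 17, t, x), (26, 2, b, b), (26, 2, b, d), (26, 2, b, x), (26, 21, s, b), (26, 21, s, d), (26, 21, s, x), (26, 4, d, b), (26, 4, d, d), (26, 4, d, x)}
Selection D <= 22 and G = b: {(26, 17, b, b), (26, 17, t, b), (26, 2, b, b), (26, 21, s, b), (26, 4, d, b)}
Keep only column(s) D, C: {(17, b), (17, t), (2, b), (21, s), (4, d)}
Selection C != b: {(17, t), (21, s), (4, d)}
Keep only column(s) C, D: {(d, 4), (s, 21), (t, 17)}

{(d, 4), (s, 21), (t, 17)}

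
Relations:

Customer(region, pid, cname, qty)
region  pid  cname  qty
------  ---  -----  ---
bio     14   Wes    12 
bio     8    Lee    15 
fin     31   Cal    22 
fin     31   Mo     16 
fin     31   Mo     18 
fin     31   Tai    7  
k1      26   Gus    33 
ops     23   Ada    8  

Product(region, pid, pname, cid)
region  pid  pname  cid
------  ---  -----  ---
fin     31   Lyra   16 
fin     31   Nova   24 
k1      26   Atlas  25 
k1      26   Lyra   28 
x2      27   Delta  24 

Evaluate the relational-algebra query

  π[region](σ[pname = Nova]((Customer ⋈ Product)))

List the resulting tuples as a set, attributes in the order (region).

{fin}

Natural join on region, pid: {(fin, 31, Cal, 22, Lyra, 16), (fin, 31, Cal, 22, Nova, 24), (fin, 31, Mo, 16, Lyra, 16), (fin, 31, Mo, 16, Nova, 24), (fin, 31, Mo, 18, Lyra, 16), (fin, 31, Mo, 18, Nova, 24), (fin, 31, Tai, 7, Lyra, 16), (fin, 31, Tai, 7, Nova, 24), (k1, 26, Gus, 33, Atlas, 25), (k1, 26, Gus, 33, Lyra, 28)}
σ[pname = Nova]: keep tuples satisfying pname = Nova → {(fin, 31, Cal, 22, Nova, 24), (fin, 31, Mo, 16, Nova, 24), (fin, 31, Mo, 18, Nova, 24), (fin, 31, Tai, 7, Nova, 24)}
Keep only column(s) region (3 duplicate(s) eliminated): {fin}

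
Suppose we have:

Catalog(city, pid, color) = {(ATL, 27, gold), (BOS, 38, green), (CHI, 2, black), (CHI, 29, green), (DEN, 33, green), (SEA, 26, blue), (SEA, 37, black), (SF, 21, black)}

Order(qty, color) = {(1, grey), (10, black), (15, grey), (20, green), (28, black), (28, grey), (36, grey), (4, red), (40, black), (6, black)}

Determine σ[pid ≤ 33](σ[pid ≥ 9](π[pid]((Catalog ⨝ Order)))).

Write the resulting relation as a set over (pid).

Joining Catalog and Order on color yields {(BOS, 38, green, 20), (CHI, 2, black, 10), (CHI, 2, black, 28), (CHI, 2, black, 40), (CHI, 2, black, 6), (CHI, 29, green, 20), (DEN, 33, green, 20), (SEA, 37, black, 10), (SEA, 37, black, 28), (SEA, 37, black, 40), (SEA, 37, black, 6), (SF, 21, black, 10), (SF, 21, black, 28), (SF, 21, black, 40), (SF, 21, black, 6)}.
π[pid]: project onto (pid) (9 duplicate(s) eliminated) → {2, 21, 29, 33, 37, 38}
σ[pid ≥ 9]: keep tuples satisfying pid ≥ 9 → {21, 29, 33, 37, 38}
σ[pid ≤ 33]: keep tuples satisfying pid ≤ 33 → {21, 29, 33}

{21, 29, 33}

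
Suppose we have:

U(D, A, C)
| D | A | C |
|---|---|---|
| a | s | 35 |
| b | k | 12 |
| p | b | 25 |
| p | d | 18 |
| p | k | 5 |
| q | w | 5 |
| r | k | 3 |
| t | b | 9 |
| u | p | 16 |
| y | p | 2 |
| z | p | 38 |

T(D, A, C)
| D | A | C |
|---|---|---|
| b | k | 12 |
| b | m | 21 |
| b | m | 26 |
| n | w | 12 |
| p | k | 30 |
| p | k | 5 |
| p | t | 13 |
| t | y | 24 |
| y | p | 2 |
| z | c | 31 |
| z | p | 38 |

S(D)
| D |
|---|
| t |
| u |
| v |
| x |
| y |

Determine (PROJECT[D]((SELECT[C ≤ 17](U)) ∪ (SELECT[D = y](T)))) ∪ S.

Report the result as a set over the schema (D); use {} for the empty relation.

{b, p, q, r, t, u, v, x, y}

Apply σ_{C ≤ 17}; surviving tuples: {(b, k, 12), (p, k, 5), (q, w, 5), (r, k, 3), (t, b, 9), (u, p, 16), (y, p, 2)}
Apply σ_{D = y}; surviving tuples: {(y, p, 2)}
Set union of the two operands is {(b, k, 12), (p, k, 5), (q, w, 5), (r, k, 3), (t, b, 9), (u, p, 16), (y, p, 2)}.
Keep only column(s) D: {b, p, q, r, t, u, y}
Set union of the two operands is {b, p, q, r, t, u, v, x, y}.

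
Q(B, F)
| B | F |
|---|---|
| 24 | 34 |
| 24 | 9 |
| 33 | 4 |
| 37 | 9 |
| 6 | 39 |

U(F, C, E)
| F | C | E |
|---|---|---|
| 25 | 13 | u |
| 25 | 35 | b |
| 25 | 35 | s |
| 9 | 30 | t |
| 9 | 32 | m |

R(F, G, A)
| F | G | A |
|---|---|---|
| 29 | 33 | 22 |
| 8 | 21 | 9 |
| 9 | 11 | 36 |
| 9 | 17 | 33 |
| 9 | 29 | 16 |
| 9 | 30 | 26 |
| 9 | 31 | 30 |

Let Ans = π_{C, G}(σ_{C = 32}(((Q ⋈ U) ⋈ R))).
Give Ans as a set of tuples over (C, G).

Natural join on F: {(24, 9, 30, t), (24, 9, 32, m), (37, 9, 30, t), (37, 9, 32, m)}
Natural join on F: {(24, 9, 30, t, 11, 36), (24, 9, 30, t, 17, 33), (24, 9, 30, t, 29, 16), (24, 9, 30, t, 30, 26), (24, 9, 30, t, 31, 30), (24, 9, 32, m, 11, 36), (24, 9, 32, m, 17, 33), (24, 9, 32, m, 29, 16), (24, 9, 32, m, 30, 26), (24, 9, 32, m, 31, 30), (37, 9, 30, t, 11, 36), (37, 9, 30, t, 17, 33), (37, 9, 30, t, 29, 16), (37, 9, 30, t, 30, 26), (37, 9, 30, t, 31, 30), (37, 9, 32, m, 11, 36), (37, 9, 32, m, 17, 33), (37, 9, 32, m, 29, 16), (37, 9, 32, m, 30, 26), (37, 9, 32, m, 31, 30)}
Apply σ_{C = 32}; surviving tuples: {(24, 9, 32, m, 11, 36), (24, 9, 32, m, 17, 33), (24, 9, 32, m, 29, 16), (24, 9, 32, m, 30, 26), (24, 9, 32, m, 31, 30), (37, 9, 32, m, 11, 36), (37, 9, 32, m, 17, 33), (37, 9, 32, m, 29, 16), (37, 9, 32, m, 30, 26), (37, 9, 32, m, 31, 30)}
π_{C, G} gives {(32, 11), (32, 17), (32, 29), (32, 30), (32, 31)} (5 duplicate(s) eliminated).

{(32, 11), (32, 17), (32, 29), (32, 30), (32, 31)}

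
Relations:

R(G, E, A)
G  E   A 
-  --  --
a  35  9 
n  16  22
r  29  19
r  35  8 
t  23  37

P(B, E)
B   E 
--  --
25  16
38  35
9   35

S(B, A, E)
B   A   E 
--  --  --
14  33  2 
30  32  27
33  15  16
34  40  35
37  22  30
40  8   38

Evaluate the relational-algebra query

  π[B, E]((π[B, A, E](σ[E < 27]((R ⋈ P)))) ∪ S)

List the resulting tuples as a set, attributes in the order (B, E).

{(14, 2), (25, 16), (30, 27), (33, 16), (34, 35), (37, 30), (40, 38)}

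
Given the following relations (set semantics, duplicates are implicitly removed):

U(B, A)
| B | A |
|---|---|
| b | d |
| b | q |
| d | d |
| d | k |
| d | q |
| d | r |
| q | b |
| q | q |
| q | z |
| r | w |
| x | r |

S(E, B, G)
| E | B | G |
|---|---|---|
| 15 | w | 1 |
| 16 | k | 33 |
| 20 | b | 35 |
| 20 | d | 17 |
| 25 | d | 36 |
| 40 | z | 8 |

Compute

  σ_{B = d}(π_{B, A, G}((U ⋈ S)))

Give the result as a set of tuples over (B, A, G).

{(d, d, 17), (d, d, 36), (d, k, 17), (d, k, 36), (d, q, 17), (d, q, 36), (d, r, 17), (d, r, 36)}

U ⋈ S (natural join on B): {(b, d, 20, 35), (b, q, 20, 35), (d, d, 20, 17), (d, d, 25, 36), (d, k, 20, 17), (d, k, 25, 36), (d, q, 20, 17), (d, q, 25, 36), (d, r, 20, 17), (d, r, 25, 36)}
Keep only column(s) B, A, G: {(b, d, 35), (b, q, 35), (d, d, 17), (d, d, 36), (d, k, 17), (d, k, 36), (d, q, 17), (d, q, 36), (d, r, 17), (d, r, 36)}
Apply σ_{B = d}; surviving tuples: {(d, d, 17), (d, d, 36), (d, k, 17), (d, k, 36), (d, q, 17), (d, q, 36), (d, r, 17), (d, r, 36)}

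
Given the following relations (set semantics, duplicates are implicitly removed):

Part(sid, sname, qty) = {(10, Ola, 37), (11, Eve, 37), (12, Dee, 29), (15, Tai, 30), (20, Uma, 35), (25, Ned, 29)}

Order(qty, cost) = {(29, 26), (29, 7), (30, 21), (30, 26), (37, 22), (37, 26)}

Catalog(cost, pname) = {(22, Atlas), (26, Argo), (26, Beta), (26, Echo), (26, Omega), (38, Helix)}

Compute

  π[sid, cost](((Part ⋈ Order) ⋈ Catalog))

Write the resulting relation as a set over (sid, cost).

Joining Part and Order on qty yields {(10, Ola, 37, 22), (10, Ola, 37, 26), (11, Eve, 37, 22), (11, Eve, 37, 26), (12, Dee, 29, 26), (12, Dee, 29, 7), (15, Tai, 30, 21), (15, Tai, 30, 26), (25, Ned, 29, 26), (25, Ned, 29, 7)}.
Joining (Part ⋈ Order) and Catalog on cost yields {(10, Ola, 37, 22, Atlas), (10, Ola, 37, 26, Argo), (10, Ola, 37, 26, Beta), (10, Ola, 37, 26, Echo), (10, Ola, 37, 26, Omega), (11, Eve, 37, 22, Atlas), (11, Eve, 37, 26, Argo), (11, Eve, 37, 26, Beta), (11, Eve, 37, 26, Echo), (11, Eve, 37, 26, Omega), (12, Dee, 29, 26, Argo), (12, Dee, 29, 26, Beta), (12, Dee, 29, 26, Echo), (12, Dee, 29, 26, Omega), (15, Tai, 30, 26, Argo), (15, Tai, 30, 26, Beta), (15, Tai, 30, 26, Echo), (15, Tai, 30, 26, Omega), (25, Ned, 29, 26, Argo), (25, Ned, 29, 26, Beta), (25, Ned, 29, 26, Echo), (25, Ned, 29, 26, Omega)}.
Projecting to sid, cost (15 duplicate(s) eliminated): {(10, 22), (10, 26), (11, 22), (11, 26), (12, 26), (15, 26), (25, 26)}

{(10, 22), (10, 26), (11, 22), (11, 26), (12, 26), (15, 26), (25, 26)}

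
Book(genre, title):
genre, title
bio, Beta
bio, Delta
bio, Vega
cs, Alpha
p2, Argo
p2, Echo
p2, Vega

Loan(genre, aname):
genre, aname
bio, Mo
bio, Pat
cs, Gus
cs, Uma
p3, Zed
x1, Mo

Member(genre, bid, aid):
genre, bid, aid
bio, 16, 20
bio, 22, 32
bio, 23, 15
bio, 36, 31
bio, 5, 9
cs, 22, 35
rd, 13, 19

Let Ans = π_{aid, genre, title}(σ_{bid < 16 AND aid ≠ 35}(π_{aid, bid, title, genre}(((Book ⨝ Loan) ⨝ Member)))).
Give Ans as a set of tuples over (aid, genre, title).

Book ⋈ Loan (natural join on genre): {(bio, Beta, Mo), (bio, Beta, Pat), (bio, Delta, Mo), (bio, Delta, Pat), (bio, Vega, Mo), (bio, Vega, Pat), (cs, Alpha, Gus), (cs, Alpha, Uma)}
(Book ⨝ Loan) ⋈ Member (natural join on genre): {(bio, Beta, Mo, 16, 20), (bio, Beta, Mo, 22, 32), (bio, Beta, Mo, 23, 15), (bio, Beta, Mo, 36, 31), (bio, Beta, Mo, 5, 9), (bio, Beta, Pat, 16, 20), (bio, Beta, Pat, 22, 32), (bio, Beta, Pat, 23, 15), (bio, Beta, Pat, 36, 31), (bio, Beta, Pat, 5, 9), (bio, Delta, Mo, 16, 20), (bio, Delta, Mo, 22, 32), (bio, Delta, Mo, 23, 15), (bio, Delta, Mo, 36, 31), (bio, Delta, Mo, 5, 9), (bio, Delta, Pat, 16, 20), (bio, Delta, Pat, 22, 32), (bio, Delta, Pat, 23, 15), (bio, Delta, Pat, 36, 31), (bio, Delta, Pat, 5, 9), (bio, Vega, Mo, 16, 20), (bio, Vega, Mo, 22, 32), (bio, Vega, Mo, 23, 15), (bio, Vega, Mo, 36, 31), (bio, Vega, Mo, 5, 9), (bio, Vega, Pat, 16, 20), (bio, Vega, Pat, 22, 32), (bio, Vega, Pat, 23, 15), (bio, Vega, Pat, 36, 31), (bio, Vega, Pat, 5, 9), (cs, Alpha, Gus, 22, 35), (cs, Alpha, Uma, 22, 35)}
π[aid, bid, title, genre]: project onto (aid, bid, title, genre) (16 duplicate(s) eliminated) → {(15, 23, Beta, bio), (15, 23, Delta, bio), (15, 23, Vega, bio), (20, 16, Beta, bio), (20, 16, Delta, bio), (20, 16, Vega, bio), (31, 36, Beta, bio), (31, 36, Delta, bio), (31, 36, Vega, bio), (32, 22, Beta, bio), (32, 22, Delta, bio), (32, 22, Vega, bio), (35, 22, Alpha, cs), (9, 5, Beta, bio), (9, 5, Delta, bio), (9, 5, Vega, bio)}
σ[bid < 16 AND aid ≠ 35]: keep tuples satisfying bid < 16 AND aid ≠ 35 → {(9, 5, Beta, bio), (9, 5, Delta, bio), (9, 5, Vega, bio)}
π[aid, genre, title]: project onto (aid, genre, title) → {(9, bio, Beta), (9, bio, Delta), (9, bio, Vega)}

{(9, bio, Beta), (9, bio, Delta), (9, bio, Vega)}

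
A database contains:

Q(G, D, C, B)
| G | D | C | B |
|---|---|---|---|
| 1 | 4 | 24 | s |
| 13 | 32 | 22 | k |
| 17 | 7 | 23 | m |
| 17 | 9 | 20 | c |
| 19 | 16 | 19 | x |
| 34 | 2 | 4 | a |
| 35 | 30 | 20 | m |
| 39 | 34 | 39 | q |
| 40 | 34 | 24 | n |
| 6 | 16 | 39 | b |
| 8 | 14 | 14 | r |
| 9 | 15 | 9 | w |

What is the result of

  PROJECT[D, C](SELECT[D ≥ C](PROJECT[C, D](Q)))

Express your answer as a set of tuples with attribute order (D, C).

{(14, 14), (15, 9), (30, 20), (32, 22), (34, 24)}

Keep only column(s) C, D: {(14, 14), (19, 16), (20, 30), (20, 9), (22, 32), (23, 7), (24, 34), (24, 4), (39, 16), (39, 34), (4, 2), (9, 15)}
Filtering on D ≥ C leaves {(14, 14), (20, 30), (22, 32), (24, 34), (9, 15)}.
Keep only column(s) D, C: {(14, 14), (15, 9), (30, 20), (32, 22), (34, 24)}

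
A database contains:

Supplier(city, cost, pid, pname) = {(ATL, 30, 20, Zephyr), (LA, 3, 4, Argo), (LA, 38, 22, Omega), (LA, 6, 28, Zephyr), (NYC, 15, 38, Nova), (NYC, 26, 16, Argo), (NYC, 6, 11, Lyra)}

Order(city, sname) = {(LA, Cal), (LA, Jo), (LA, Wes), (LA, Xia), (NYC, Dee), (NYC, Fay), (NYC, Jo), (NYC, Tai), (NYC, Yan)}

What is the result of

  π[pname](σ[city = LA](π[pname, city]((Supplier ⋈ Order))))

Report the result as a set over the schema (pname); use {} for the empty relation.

{Argo, Omega, Zephyr}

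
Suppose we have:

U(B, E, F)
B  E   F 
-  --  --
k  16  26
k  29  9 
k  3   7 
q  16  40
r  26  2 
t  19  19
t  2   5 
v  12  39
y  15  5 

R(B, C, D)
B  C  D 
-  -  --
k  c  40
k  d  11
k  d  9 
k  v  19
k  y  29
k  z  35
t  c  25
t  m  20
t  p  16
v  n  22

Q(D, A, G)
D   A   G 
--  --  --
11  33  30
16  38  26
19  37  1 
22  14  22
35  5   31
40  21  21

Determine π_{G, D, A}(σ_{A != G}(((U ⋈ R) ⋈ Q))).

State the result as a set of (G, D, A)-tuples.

Joining U and R on B yields {(k, 16, 26, c, 40), (k, 16, 26, d, 11), (k, 16, 26, d, 9), (k, 16, 26, v, 19), (k, 16, 26, y, 29), (k, 16, 26, z, 35), (k, 29, 9, c, 40), (k, 29, 9, d, 11), (k, 29, 9, d, 9), (k, 29, 9, v, 19), (k, 29, 9, y, 29), (k, 29, 9, z, 35), (k, 3, 7, c, 40), (k, 3, 7, d, 11), (k, 3, 7, d, 9), (k, 3, 7, v, 19), (k, 3, 7, y, 29), (k, 3, 7, z, 35), (t, 19, 19, c, 25), (t, 19, 19, m, 20), (t, 19, 19, p, 16), (t, 2, 5, c, 25), (t, 2, 5, m, 20), (t, 2, 5, p, 16), (v, 12, 39, n, 22)}.
Joining (U ⋈ R) and Q on D yields {(k, 16, 26, c, 40, 21, 21), (k, 16, 26, d, 11, 33, 30), (k, 16, 26, v, 19, 37, 1), (k, 16, 26, z, 35, 5, 31), (k, 29, 9, c, 40, 21, 21), (k, 29, 9, d, 11, 33, 30), (k, 29, 9, v, 19, 37, 1), (k, 29, 9, z, 35, 5, 31), (k, 3, 7, c, 40, 21, 21), (k, 3, 7, d, 11, 33, 30), (k, 3, 7, v, 19, 37, 1), (k, 3, 7, z, 35, 5, 31), (t, 19, 19, p, 16, 38, 26), (t, 2, 5, p, 16, 38, 26), (v, 12, 39, n, 22, 14, 22)}.
σ[A != G]: keep tuples satisfying A != G → {(k, 16, 26, d, 11, 33, 30), (k, 16, 26, v, 19, 37, 1), (k, 16, 26, z, 35, 5, 31), (k, 29, 9, d, 11, 33, 30), (k, 29, 9, v, 19, 37, 1), (k, 29, 9, z, 35, 5, 31), (k, 3, 7, d, 11, 33, 30), (k, 3, 7, v, 19, 37, 1), (k, 3, 7, z, 35, 5, 31), (t, 19, 19, p, 16, 38, 26), (t, 2, 5, p, 16, 38, 26), (v, 12, 39, n, 22, 14, 22)}
Projecting to G, D, A (7 duplicate(s) eliminated): {(1, 19, 37), (22, 22, 14), (26, 16, 38), (30, 11, 33), (31, 35, 5)}

{(1, 19, 37), (22, 22, 14), (26, 16, 38), (30, 11, 33), (31, 35, 5)}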